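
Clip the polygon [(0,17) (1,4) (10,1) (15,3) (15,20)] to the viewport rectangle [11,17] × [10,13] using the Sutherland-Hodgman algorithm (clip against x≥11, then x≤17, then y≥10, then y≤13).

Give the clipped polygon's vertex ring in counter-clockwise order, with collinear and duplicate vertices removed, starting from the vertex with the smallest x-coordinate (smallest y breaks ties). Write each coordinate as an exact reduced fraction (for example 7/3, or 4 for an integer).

Clipped polygon: [(11,10) (15,10) (15,13) (11,13)]

1. After x ≥ 11: [(11,96/5) (11,7/5) (15,3) (15,20)]
2. After x ≤ 17: [(11,96/5) (11,7/5) (15,3) (15,20)]
3. After y ≥ 10: [(11,96/5) (11,10) (15,10) (15,20)]
4. After y ≤ 13: [(11,13) (11,10) (15,10) (15,13)]
5. Canonical ring: [(11,10) (15,10) (15,13) (11,13)]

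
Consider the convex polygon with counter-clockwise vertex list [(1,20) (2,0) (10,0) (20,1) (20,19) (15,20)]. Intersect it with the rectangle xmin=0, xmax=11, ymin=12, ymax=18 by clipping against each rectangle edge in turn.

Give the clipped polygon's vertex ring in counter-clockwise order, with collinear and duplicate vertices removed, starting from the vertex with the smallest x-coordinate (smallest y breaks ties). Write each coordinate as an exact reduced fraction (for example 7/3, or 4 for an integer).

Clipped polygon: [(11/10,18) (7/5,12) (11,12) (11,18)]

1. After x ≥ 0: [(1,20) (2,0) (10,0) (20,1) (20,19) (15,20)]
2. After x ≤ 11: [(11,20) (1,20) (2,0) (10,0) (11,1/10)]
3. After y ≥ 12: [(11,12) (11,20) (1,20) (7/5,12)]
4. After y ≤ 18: [(11,12) (11,18) (11/10,18) (7/5,12)]
5. Canonical ring: [(11/10,18) (7/5,12) (11,12) (11,18)]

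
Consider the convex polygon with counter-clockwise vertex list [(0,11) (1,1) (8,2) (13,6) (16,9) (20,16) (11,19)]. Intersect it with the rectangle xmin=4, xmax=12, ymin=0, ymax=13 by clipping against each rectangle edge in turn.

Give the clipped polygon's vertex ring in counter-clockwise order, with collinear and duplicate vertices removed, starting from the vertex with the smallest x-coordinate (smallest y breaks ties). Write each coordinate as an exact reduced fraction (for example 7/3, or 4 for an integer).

1. After x ≥ 4: [(4,153/11) (4,10/7) (8,2) (13,6) (16,9) (20,16) (11,19)]
2. After x ≤ 12: [(4,153/11) (4,10/7) (8,2) (12,26/5) (12,56/3) (11,19)]
3. After y ≥ 0: [(4,153/11) (4,10/7) (8,2) (12,26/5) (12,56/3) (11,19)]
4. After y ≤ 13: [(4,13) (4,10/7) (8,2) (12,26/5) (12,13)]
5. Canonical ring: [(4,10/7) (8,2) (12,26/5) (12,13) (4,13)]

Clipped polygon: [(4,10/7) (8,2) (12,26/5) (12,13) (4,13)]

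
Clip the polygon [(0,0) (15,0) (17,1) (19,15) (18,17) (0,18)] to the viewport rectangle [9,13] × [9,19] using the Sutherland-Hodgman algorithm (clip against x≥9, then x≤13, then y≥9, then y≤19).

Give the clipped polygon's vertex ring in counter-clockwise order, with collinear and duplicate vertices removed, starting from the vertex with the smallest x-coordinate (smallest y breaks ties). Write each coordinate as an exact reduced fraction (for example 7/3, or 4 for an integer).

1. After x ≥ 9: [(9,0) (15,0) (17,1) (19,15) (18,17) (9,35/2)]
2. After x ≤ 13: [(9,0) (13,0) (13,311/18) (9,35/2)]
3. After y ≥ 9: [(9,9) (13,9) (13,311/18) (9,35/2)]
4. After y ≤ 19: [(9,9) (13,9) (13,311/18) (9,35/2)]
5. Canonical ring: [(9,9) (13,9) (13,311/18) (9,35/2)]

Clipped polygon: [(9,9) (13,9) (13,311/18) (9,35/2)]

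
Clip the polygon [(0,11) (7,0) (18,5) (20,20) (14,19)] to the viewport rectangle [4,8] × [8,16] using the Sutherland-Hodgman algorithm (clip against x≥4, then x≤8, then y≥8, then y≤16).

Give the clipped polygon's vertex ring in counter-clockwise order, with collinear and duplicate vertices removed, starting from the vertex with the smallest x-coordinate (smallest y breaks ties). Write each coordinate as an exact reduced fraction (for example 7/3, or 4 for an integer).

Clipped polygon: [(4,8) (8,8) (8,109/7) (4,93/7)]

1. After x ≥ 4: [(4,93/7) (4,33/7) (7,0) (18,5) (20,20) (14,19)]
2. After x ≤ 8: [(8,109/7) (4,93/7) (4,33/7) (7,0) (8,5/11)]
3. After y ≥ 8: [(8,8) (8,109/7) (4,93/7) (4,8)]
4. After y ≤ 16: [(8,8) (8,109/7) (4,93/7) (4,8)]
5. Canonical ring: [(4,8) (8,8) (8,109/7) (4,93/7)]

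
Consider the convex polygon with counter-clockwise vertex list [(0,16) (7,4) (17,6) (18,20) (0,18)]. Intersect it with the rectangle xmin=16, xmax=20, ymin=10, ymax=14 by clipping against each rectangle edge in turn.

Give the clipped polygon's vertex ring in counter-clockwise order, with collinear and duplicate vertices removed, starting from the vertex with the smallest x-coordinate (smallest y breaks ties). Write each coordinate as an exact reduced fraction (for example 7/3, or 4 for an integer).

1. After x ≥ 16: [(16,29/5) (17,6) (18,20) (16,178/9)]
2. After x ≤ 20: [(16,29/5) (17,6) (18,20) (16,178/9)]
3. After y ≥ 10: [(16,10) (121/7,10) (18,20) (16,178/9)]
4. After y ≤ 14: [(16,14) (16,10) (121/7,10) (123/7,14)]
5. Canonical ring: [(16,10) (121/7,10) (123/7,14) (16,14)]

Clipped polygon: [(16,10) (121/7,10) (123/7,14) (16,14)]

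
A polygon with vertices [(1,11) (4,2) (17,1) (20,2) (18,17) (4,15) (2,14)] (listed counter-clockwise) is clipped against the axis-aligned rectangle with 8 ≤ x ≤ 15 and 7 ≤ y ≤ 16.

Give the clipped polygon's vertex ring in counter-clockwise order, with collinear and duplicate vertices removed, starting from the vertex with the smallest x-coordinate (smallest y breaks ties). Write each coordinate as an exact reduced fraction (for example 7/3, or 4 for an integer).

1. After x ≥ 8: [(8,22/13) (17,1) (20,2) (18,17) (8,109/7)]
2. After x ≤ 15: [(8,22/13) (15,15/13) (15,116/7) (8,109/7)]
3. After y ≥ 7: [(8,7) (15,7) (15,116/7) (8,109/7)]
4. After y ≤ 16: [(8,7) (15,7) (15,16) (11,16) (8,109/7)]
5. Canonical ring: [(8,7) (15,7) (15,16) (11,16) (8,109/7)]

Clipped polygon: [(8,7) (15,7) (15,16) (11,16) (8,109/7)]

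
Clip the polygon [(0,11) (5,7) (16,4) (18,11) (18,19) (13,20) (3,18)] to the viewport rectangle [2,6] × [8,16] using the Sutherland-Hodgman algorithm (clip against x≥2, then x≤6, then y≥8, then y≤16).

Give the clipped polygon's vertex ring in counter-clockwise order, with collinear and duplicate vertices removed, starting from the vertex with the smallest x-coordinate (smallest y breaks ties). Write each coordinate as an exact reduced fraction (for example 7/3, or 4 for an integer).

Clipped polygon: [(2,47/5) (15/4,8) (6,8) (6,16) (15/7,16) (2,47/3)]

1. After x ≥ 2: [(2,47/3) (2,47/5) (5,7) (16,4) (18,11) (18,19) (13,20) (3,18)]
2. After x ≤ 6: [(2,47/3) (2,47/5) (5,7) (6,74/11) (6,93/5) (3,18)]
3. After y ≥ 8: [(2,47/3) (2,47/5) (15/4,8) (6,8) (6,93/5) (3,18)]
4. After y ≤ 16: [(15/7,16) (2,47/3) (2,47/5) (15/4,8) (6,8) (6,16)]
5. Canonical ring: [(2,47/5) (15/4,8) (6,8) (6,16) (15/7,16) (2,47/3)]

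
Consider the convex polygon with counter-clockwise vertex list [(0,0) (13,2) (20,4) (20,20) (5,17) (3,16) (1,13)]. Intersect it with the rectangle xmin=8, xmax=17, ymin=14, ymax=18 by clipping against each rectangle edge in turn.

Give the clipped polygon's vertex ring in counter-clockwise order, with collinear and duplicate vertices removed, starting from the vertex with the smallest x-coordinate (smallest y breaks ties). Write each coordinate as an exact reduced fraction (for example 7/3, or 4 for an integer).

1. After x ≥ 8: [(8,16/13) (13,2) (20,4) (20,20) (8,88/5)]
2. After x ≤ 17: [(8,16/13) (13,2) (17,22/7) (17,97/5) (8,88/5)]
3. After y ≥ 14: [(8,14) (17,14) (17,97/5) (8,88/5)]
4. After y ≤ 18: [(8,14) (17,14) (17,18) (10,18) (8,88/5)]
5. Canonical ring: [(8,14) (17,14) (17,18) (10,18) (8,88/5)]

Clipped polygon: [(8,14) (17,14) (17,18) (10,18) (8,88/5)]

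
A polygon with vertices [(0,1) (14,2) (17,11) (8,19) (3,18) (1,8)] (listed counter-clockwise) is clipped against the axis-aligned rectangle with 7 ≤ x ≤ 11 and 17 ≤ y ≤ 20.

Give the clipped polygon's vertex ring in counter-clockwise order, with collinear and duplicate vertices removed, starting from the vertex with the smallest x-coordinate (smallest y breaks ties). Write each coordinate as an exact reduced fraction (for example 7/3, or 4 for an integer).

1. After x ≥ 7: [(7,3/2) (14,2) (17,11) (8,19) (7,94/5)]
2. After x ≤ 11: [(7,3/2) (11,25/14) (11,49/3) (8,19) (7,94/5)]
3. After y ≥ 17: [(7,17) (41/4,17) (8,19) (7,94/5)]
4. After y ≤ 20: [(7,17) (41/4,17) (8,19) (7,94/5)]
5. Canonical ring: [(7,17) (41/4,17) (8,19) (7,94/5)]

Clipped polygon: [(7,17) (41/4,17) (8,19) (7,94/5)]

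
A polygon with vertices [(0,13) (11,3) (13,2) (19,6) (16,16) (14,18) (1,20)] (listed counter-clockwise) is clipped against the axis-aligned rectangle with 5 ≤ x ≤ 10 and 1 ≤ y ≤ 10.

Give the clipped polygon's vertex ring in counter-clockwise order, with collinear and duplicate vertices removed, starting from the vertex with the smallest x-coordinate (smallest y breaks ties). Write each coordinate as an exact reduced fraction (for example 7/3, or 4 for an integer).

Clipped polygon: [(5,93/11) (10,43/11) (10,10) (5,10)]

1. After x ≥ 5: [(5,93/11) (11,3) (13,2) (19,6) (16,16) (14,18) (5,252/13)]
2. After x ≤ 10: [(5,93/11) (10,43/11) (10,242/13) (5,252/13)]
3. After y ≥ 1: [(5,93/11) (10,43/11) (10,242/13) (5,252/13)]
4. After y ≤ 10: [(5,10) (5,93/11) (10,43/11) (10,10)]
5. Canonical ring: [(5,93/11) (10,43/11) (10,10) (5,10)]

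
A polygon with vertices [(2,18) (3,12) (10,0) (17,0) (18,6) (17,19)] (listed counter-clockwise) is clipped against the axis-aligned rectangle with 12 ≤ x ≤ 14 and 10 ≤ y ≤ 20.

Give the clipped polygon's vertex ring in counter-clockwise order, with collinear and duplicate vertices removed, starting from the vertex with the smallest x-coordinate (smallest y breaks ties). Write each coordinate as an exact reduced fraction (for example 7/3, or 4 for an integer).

Clipped polygon: [(12,10) (14,10) (14,94/5) (12,56/3)]

1. After x ≥ 12: [(12,56/3) (12,0) (17,0) (18,6) (17,19)]
2. After x ≤ 14: [(14,94/5) (12,56/3) (12,0) (14,0)]
3. After y ≥ 10: [(14,10) (14,94/5) (12,56/3) (12,10)]
4. After y ≤ 20: [(14,10) (14,94/5) (12,56/3) (12,10)]
5. Canonical ring: [(12,10) (14,10) (14,94/5) (12,56/3)]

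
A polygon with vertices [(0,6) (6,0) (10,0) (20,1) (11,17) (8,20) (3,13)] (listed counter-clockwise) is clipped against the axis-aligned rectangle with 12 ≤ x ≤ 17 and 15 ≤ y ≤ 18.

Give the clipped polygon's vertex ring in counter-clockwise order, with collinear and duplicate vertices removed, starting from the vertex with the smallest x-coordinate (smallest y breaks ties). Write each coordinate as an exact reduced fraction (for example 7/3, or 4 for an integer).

1. After x ≥ 12: [(12,1/5) (20,1) (12,137/9)]
2. After x ≤ 17: [(12,1/5) (17,7/10) (17,19/3) (12,137/9)]
3. After y ≥ 15: [(12,15) (97/8,15) (12,137/9)]
4. After y ≤ 18: [(12,15) (97/8,15) (12,137/9)]
5. Canonical ring: [(12,15) (97/8,15) (12,137/9)]

Clipped polygon: [(12,15) (97/8,15) (12,137/9)]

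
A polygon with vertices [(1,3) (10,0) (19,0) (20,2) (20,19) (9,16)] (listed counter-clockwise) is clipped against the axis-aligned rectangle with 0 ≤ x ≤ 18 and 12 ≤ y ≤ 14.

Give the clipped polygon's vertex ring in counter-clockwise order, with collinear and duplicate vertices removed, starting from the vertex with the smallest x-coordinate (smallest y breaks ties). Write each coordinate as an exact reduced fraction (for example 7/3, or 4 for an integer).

1. After x ≥ 0: [(1,3) (10,0) (19,0) (20,2) (20,19) (9,16)]
2. After x ≤ 18: [(1,3) (10,0) (18,0) (18,203/11) (9,16)]
3. After y ≥ 12: [(85/13,12) (18,12) (18,203/11) (9,16)]
4. After y ≤ 14: [(101/13,14) (85/13,12) (18,12) (18,14)]
5. Canonical ring: [(85/13,12) (18,12) (18,14) (101/13,14)]

Clipped polygon: [(85/13,12) (18,12) (18,14) (101/13,14)]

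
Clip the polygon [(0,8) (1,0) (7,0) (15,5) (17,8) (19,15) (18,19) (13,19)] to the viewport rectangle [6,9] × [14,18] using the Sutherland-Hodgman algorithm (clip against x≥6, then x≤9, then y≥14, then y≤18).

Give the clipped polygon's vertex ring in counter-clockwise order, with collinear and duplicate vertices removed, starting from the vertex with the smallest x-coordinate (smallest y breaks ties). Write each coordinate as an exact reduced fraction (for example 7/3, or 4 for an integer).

Clipped polygon: [(78/11,14) (9,14) (9,203/13)]

1. After x ≥ 6: [(6,170/13) (6,0) (7,0) (15,5) (17,8) (19,15) (18,19) (13,19)]
2. After x ≤ 9: [(9,203/13) (6,170/13) (6,0) (7,0) (9,5/4)]
3. After y ≥ 14: [(9,14) (9,203/13) (78/11,14)]
4. After y ≤ 18: [(9,14) (9,203/13) (78/11,14)]
5. Canonical ring: [(78/11,14) (9,14) (9,203/13)]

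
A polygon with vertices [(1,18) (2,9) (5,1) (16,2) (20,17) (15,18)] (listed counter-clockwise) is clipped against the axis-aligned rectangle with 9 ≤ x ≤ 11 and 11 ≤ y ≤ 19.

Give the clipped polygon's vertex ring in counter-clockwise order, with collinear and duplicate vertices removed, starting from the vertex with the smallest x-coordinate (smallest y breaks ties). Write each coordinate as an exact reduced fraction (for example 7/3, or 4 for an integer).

1. After x ≥ 9: [(9,18) (9,15/11) (16,2) (20,17) (15,18)]
2. After x ≤ 11: [(11,18) (9,18) (9,15/11) (11,17/11)]
3. After y ≥ 11: [(11,11) (11,18) (9,18) (9,11)]
4. After y ≤ 19: [(11,11) (11,18) (9,18) (9,11)]
5. Canonical ring: [(9,11) (11,11) (11,18) (9,18)]

Clipped polygon: [(9,11) (11,11) (11,18) (9,18)]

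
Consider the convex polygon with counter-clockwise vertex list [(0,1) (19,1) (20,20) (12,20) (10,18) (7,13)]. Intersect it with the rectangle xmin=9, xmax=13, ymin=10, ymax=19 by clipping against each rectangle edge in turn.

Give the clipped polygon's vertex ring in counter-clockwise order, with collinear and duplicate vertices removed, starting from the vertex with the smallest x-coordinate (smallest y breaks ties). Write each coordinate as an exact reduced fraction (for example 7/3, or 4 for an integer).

1. After x ≥ 9: [(9,1) (19,1) (20,20) (12,20) (10,18) (9,49/3)]
2. After x ≤ 13: [(9,1) (13,1) (13,20) (12,20) (10,18) (9,49/3)]
3. After y ≥ 10: [(9,10) (13,10) (13,20) (12,20) (10,18) (9,49/3)]
4. After y ≤ 19: [(9,10) (13,10) (13,19) (11,19) (10,18) (9,49/3)]
5. Canonical ring: [(9,10) (13,10) (13,19) (11,19) (10,18) (9,49/3)]

Clipped polygon: [(9,10) (13,10) (13,19) (11,19) (10,18) (9,49/3)]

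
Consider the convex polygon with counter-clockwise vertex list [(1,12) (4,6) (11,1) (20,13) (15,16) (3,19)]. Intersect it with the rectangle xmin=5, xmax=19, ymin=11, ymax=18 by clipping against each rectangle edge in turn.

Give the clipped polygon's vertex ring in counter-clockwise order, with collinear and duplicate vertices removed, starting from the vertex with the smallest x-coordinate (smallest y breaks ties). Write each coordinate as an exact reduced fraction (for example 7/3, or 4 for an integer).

1. After x ≥ 5: [(5,37/7) (11,1) (20,13) (15,16) (5,37/2)]
2. After x ≤ 19: [(5,37/7) (11,1) (19,35/3) (19,68/5) (15,16) (5,37/2)]
3. After y ≥ 11: [(5,11) (37/2,11) (19,35/3) (19,68/5) (15,16) (5,37/2)]
4. After y ≤ 18: [(5,18) (5,11) (37/2,11) (19,35/3) (19,68/5) (15,16) (7,18)]
5. Canonical ring: [(5,11) (37/2,11) (19,35/3) (19,68/5) (15,16) (7,18) (5,18)]

Clipped polygon: [(5,11) (37/2,11) (19,35/3) (19,68/5) (15,16) (7,18) (5,18)]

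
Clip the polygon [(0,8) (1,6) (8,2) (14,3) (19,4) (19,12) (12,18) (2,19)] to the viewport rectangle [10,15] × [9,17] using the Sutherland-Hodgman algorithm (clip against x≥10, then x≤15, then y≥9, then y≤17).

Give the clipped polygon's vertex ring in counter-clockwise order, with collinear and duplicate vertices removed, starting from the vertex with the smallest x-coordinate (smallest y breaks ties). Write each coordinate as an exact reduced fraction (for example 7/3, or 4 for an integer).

1. After x ≥ 10: [(10,7/3) (14,3) (19,4) (19,12) (12,18) (10,91/5)]
2. After x ≤ 15: [(10,7/3) (14,3) (15,16/5) (15,108/7) (12,18) (10,91/5)]
3. After y ≥ 9: [(10,9) (15,9) (15,108/7) (12,18) (10,91/5)]
4. After y ≤ 17: [(10,17) (10,9) (15,9) (15,108/7) (79/6,17)]
5. Canonical ring: [(10,9) (15,9) (15,108/7) (79/6,17) (10,17)]

Clipped polygon: [(10,9) (15,9) (15,108/7) (79/6,17) (10,17)]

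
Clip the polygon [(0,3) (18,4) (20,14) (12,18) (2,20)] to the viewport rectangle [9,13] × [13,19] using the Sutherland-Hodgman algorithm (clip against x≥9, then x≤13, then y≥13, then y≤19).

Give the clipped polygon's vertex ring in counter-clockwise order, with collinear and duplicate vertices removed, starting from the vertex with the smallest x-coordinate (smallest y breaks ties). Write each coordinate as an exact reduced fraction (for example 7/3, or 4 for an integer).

1. After x ≥ 9: [(9,7/2) (18,4) (20,14) (12,18) (9,93/5)]
2. After x ≤ 13: [(9,7/2) (13,67/18) (13,35/2) (12,18) (9,93/5)]
3. After y ≥ 13: [(9,13) (13,13) (13,35/2) (12,18) (9,93/5)]
4. After y ≤ 19: [(9,13) (13,13) (13,35/2) (12,18) (9,93/5)]
5. Canonical ring: [(9,13) (13,13) (13,35/2) (12,18) (9,93/5)]

Clipped polygon: [(9,13) (13,13) (13,35/2) (12,18) (9,93/5)]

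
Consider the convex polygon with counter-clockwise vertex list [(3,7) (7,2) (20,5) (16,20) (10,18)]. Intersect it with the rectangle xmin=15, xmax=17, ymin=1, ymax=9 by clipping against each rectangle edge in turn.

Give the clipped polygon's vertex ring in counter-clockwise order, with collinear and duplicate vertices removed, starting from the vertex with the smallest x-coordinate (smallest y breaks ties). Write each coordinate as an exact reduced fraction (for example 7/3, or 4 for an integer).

Clipped polygon: [(15,50/13) (17,56/13) (17,9) (15,9)]

1. After x ≥ 15: [(15,50/13) (20,5) (16,20) (15,59/3)]
2. After x ≤ 17: [(15,50/13) (17,56/13) (17,65/4) (16,20) (15,59/3)]
3. After y ≥ 1: [(15,50/13) (17,56/13) (17,65/4) (16,20) (15,59/3)]
4. After y ≤ 9: [(15,9) (15,50/13) (17,56/13) (17,9)]
5. Canonical ring: [(15,50/13) (17,56/13) (17,9) (15,9)]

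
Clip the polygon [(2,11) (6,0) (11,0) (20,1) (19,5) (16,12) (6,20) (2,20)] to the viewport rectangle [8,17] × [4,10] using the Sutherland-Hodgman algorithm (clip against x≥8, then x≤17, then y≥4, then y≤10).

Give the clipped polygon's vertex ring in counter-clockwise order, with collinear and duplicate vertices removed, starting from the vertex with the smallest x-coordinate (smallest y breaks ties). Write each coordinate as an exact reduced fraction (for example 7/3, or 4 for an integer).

Clipped polygon: [(8,4) (17,4) (17,29/3) (118/7,10) (8,10)]

1. After x ≥ 8: [(8,0) (11,0) (20,1) (19,5) (16,12) (8,92/5)]
2. After x ≤ 17: [(8,0) (11,0) (17,2/3) (17,29/3) (16,12) (8,92/5)]
3. After y ≥ 4: [(8,4) (17,4) (17,29/3) (16,12) (8,92/5)]
4. After y ≤ 10: [(8,10) (8,4) (17,4) (17,29/3) (118/7,10)]
5. Canonical ring: [(8,4) (17,4) (17,29/3) (118/7,10) (8,10)]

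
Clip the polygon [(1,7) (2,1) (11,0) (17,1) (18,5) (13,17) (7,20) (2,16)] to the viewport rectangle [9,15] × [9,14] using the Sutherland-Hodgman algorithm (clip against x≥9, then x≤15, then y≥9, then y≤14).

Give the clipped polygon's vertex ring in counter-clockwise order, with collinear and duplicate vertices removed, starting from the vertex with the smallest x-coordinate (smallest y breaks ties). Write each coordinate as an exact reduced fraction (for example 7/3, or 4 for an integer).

1. After x ≥ 9: [(9,2/9) (11,0) (17,1) (18,5) (13,17) (9,19)]
2. After x ≤ 15: [(9,2/9) (11,0) (15,2/3) (15,61/5) (13,17) (9,19)]
3. After y ≥ 9: [(9,9) (15,9) (15,61/5) (13,17) (9,19)]
4. After y ≤ 14: [(9,14) (9,9) (15,9) (15,61/5) (57/4,14)]
5. Canonical ring: [(9,9) (15,9) (15,61/5) (57/4,14) (9,14)]

Clipped polygon: [(9,9) (15,9) (15,61/5) (57/4,14) (9,14)]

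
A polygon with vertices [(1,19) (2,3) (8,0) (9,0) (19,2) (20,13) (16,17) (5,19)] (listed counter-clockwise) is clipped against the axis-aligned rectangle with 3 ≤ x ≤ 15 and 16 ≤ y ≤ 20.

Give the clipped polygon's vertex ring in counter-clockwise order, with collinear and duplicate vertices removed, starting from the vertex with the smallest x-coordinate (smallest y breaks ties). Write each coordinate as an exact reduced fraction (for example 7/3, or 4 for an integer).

1. After x ≥ 3: [(3,19) (3,5/2) (8,0) (9,0) (19,2) (20,13) (16,17) (5,19)]
2. After x ≤ 15: [(3,19) (3,5/2) (8,0) (9,0) (15,6/5) (15,189/11) (5,19)]
3. After y ≥ 16: [(3,19) (3,16) (15,16) (15,189/11) (5,19)]
4. After y ≤ 20: [(3,19) (3,16) (15,16) (15,189/11) (5,19)]
5. Canonical ring: [(3,16) (15,16) (15,189/11) (5,19) (3,19)]

Clipped polygon: [(3,16) (15,16) (15,189/11) (5,19) (3,19)]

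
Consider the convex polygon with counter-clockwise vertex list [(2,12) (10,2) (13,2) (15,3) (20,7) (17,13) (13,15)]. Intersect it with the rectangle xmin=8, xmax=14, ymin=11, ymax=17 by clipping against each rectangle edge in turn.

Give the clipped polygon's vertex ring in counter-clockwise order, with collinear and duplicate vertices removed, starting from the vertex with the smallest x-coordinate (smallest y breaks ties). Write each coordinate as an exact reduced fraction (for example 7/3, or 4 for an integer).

Clipped polygon: [(8,11) (14,11) (14,29/2) (13,15) (8,150/11)]

1. After x ≥ 8: [(8,150/11) (8,9/2) (10,2) (13,2) (15,3) (20,7) (17,13) (13,15)]
2. After x ≤ 14: [(8,150/11) (8,9/2) (10,2) (13,2) (14,5/2) (14,29/2) (13,15)]
3. After y ≥ 11: [(8,150/11) (8,11) (14,11) (14,29/2) (13,15)]
4. After y ≤ 17: [(8,150/11) (8,11) (14,11) (14,29/2) (13,15)]
5. Canonical ring: [(8,11) (14,11) (14,29/2) (13,15) (8,150/11)]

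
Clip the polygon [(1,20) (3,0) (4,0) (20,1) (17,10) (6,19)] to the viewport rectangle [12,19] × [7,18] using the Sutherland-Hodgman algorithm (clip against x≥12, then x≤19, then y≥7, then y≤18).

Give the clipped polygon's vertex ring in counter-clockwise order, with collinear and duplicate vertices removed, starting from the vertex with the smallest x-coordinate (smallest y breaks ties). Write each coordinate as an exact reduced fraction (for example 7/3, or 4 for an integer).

Clipped polygon: [(12,7) (18,7) (17,10) (12,155/11)]

1. After x ≥ 12: [(12,1/2) (20,1) (17,10) (12,155/11)]
2. After x ≤ 19: [(12,1/2) (19,15/16) (19,4) (17,10) (12,155/11)]
3. After y ≥ 7: [(12,7) (18,7) (17,10) (12,155/11)]
4. After y ≤ 18: [(12,7) (18,7) (17,10) (12,155/11)]
5. Canonical ring: [(12,7) (18,7) (17,10) (12,155/11)]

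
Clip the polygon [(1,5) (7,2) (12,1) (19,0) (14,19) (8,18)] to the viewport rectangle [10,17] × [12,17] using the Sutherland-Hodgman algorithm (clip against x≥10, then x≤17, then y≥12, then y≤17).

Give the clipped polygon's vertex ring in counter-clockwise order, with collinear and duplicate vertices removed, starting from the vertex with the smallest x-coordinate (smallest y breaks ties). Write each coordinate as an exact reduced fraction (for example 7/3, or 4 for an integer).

Clipped polygon: [(10,12) (301/19,12) (276/19,17) (10,17)]

1. After x ≥ 10: [(10,7/5) (12,1) (19,0) (14,19) (10,55/3)]
2. After x ≤ 17: [(10,7/5) (12,1) (17,2/7) (17,38/5) (14,19) (10,55/3)]
3. After y ≥ 12: [(10,12) (301/19,12) (14,19) (10,55/3)]
4. After y ≤ 17: [(10,17) (10,12) (301/19,12) (276/19,17)]
5. Canonical ring: [(10,12) (301/19,12) (276/19,17) (10,17)]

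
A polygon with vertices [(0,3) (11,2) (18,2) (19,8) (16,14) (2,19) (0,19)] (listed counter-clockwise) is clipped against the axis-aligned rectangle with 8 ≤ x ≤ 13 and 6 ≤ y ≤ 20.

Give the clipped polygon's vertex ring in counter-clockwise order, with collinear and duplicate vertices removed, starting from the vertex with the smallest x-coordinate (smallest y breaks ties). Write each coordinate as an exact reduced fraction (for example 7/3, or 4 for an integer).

Clipped polygon: [(8,6) (13,6) (13,211/14) (8,118/7)]

1. After x ≥ 8: [(8,25/11) (11,2) (18,2) (19,8) (16,14) (8,118/7)]
2. After x ≤ 13: [(8,25/11) (11,2) (13,2) (13,211/14) (8,118/7)]
3. After y ≥ 6: [(8,6) (13,6) (13,211/14) (8,118/7)]
4. After y ≤ 20: [(8,6) (13,6) (13,211/14) (8,118/7)]
5. Canonical ring: [(8,6) (13,6) (13,211/14) (8,118/7)]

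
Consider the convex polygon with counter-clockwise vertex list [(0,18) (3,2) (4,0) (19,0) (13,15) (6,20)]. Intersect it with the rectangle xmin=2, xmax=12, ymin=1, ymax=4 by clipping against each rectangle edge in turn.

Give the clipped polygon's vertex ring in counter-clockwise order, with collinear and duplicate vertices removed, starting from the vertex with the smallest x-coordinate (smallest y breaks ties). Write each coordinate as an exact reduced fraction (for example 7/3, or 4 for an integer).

1. After x ≥ 2: [(2,56/3) (2,22/3) (3,2) (4,0) (19,0) (13,15) (6,20)]
2. After x ≤ 12: [(2,56/3) (2,22/3) (3,2) (4,0) (12,0) (12,110/7) (6,20)]
3. After y ≥ 1: [(2,56/3) (2,22/3) (3,2) (7/2,1) (12,1) (12,110/7) (6,20)]
4. After y ≤ 4: [(21/8,4) (3,2) (7/2,1) (12,1) (12,4)]
5. Canonical ring: [(21/8,4) (3,2) (7/2,1) (12,1) (12,4)]

Clipped polygon: [(21/8,4) (3,2) (7/2,1) (12,1) (12,4)]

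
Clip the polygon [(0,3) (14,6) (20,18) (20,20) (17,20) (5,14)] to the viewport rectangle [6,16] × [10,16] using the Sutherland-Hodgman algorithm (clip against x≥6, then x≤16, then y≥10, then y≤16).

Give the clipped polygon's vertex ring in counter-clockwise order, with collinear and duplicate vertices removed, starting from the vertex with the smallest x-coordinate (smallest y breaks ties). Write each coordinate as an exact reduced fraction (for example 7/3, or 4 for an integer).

1. After x ≥ 6: [(6,30/7) (14,6) (20,18) (20,20) (17,20) (6,29/2)]
2. After x ≤ 16: [(6,30/7) (14,6) (16,10) (16,39/2) (6,29/2)]
3. After y ≥ 10: [(6,10) (16,10) (16,10) (16,39/2) (6,29/2)]
4. After y ≤ 16: [(6,10) (16,10) (16,10) (16,16) (9,16) (6,29/2)]
5. Canonical ring: [(6,10) (16,10) (16,16) (9,16) (6,29/2)]

Clipped polygon: [(6,10) (16,10) (16,16) (9,16) (6,29/2)]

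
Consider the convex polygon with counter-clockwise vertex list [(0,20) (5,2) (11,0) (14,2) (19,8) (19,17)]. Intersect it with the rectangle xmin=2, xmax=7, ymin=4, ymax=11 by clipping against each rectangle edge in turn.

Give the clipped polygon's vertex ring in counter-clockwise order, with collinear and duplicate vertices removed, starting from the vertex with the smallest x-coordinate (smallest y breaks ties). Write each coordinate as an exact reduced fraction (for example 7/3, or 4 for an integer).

1. After x ≥ 2: [(2,374/19) (2,64/5) (5,2) (11,0) (14,2) (19,8) (19,17)]
2. After x ≤ 7: [(7,359/19) (2,374/19) (2,64/5) (5,2) (7,4/3)]
3. After y ≥ 4: [(7,4) (7,359/19) (2,374/19) (2,64/5) (40/9,4)]
4. After y ≤ 11: [(7,4) (7,11) (5/2,11) (40/9,4)]
5. Canonical ring: [(5/2,11) (40/9,4) (7,4) (7,11)]

Clipped polygon: [(5/2,11) (40/9,4) (7,4) (7,11)]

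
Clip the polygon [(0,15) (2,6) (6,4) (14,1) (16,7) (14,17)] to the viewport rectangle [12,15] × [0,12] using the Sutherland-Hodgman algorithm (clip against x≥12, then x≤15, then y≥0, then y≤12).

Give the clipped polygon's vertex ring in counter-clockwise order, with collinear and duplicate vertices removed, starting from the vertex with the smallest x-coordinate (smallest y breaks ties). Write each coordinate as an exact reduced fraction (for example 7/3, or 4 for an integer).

1. After x ≥ 12: [(12,117/7) (12,7/4) (14,1) (16,7) (14,17)]
2. After x ≤ 15: [(12,117/7) (12,7/4) (14,1) (15,4) (15,12) (14,17)]
3. After y ≥ 0: [(12,117/7) (12,7/4) (14,1) (15,4) (15,12) (14,17)]
4. After y ≤ 12: [(12,12) (12,7/4) (14,1) (15,4) (15,12) (15,12)]
5. Canonical ring: [(12,7/4) (14,1) (15,4) (15,12) (12,12)]

Clipped polygon: [(12,7/4) (14,1) (15,4) (15,12) (12,12)]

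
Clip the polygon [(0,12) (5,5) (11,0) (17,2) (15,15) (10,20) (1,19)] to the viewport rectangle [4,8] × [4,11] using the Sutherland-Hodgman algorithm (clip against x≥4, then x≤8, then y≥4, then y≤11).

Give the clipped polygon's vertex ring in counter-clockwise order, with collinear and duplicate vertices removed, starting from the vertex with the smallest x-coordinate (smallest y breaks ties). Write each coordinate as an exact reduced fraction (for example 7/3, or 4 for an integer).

Clipped polygon: [(4,32/5) (5,5) (31/5,4) (8,4) (8,11) (4,11)]

1. After x ≥ 4: [(4,32/5) (5,5) (11,0) (17,2) (15,15) (10,20) (4,58/3)]
2. After x ≤ 8: [(4,32/5) (5,5) (8,5/2) (8,178/9) (4,58/3)]
3. After y ≥ 4: [(4,32/5) (5,5) (31/5,4) (8,4) (8,178/9) (4,58/3)]
4. After y ≤ 11: [(4,11) (4,32/5) (5,5) (31/5,4) (8,4) (8,11)]
5. Canonical ring: [(4,32/5) (5,5) (31/5,4) (8,4) (8,11) (4,11)]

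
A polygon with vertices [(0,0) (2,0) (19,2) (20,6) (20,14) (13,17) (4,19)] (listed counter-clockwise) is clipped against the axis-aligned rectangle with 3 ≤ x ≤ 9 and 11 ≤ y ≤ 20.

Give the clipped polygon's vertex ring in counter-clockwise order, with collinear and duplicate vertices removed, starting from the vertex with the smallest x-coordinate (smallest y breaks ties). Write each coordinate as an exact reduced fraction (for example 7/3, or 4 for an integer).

Clipped polygon: [(3,11) (9,11) (9,161/9) (4,19) (3,57/4)]

1. After x ≥ 3: [(3,57/4) (3,2/17) (19,2) (20,6) (20,14) (13,17) (4,19)]
2. After x ≤ 9: [(3,57/4) (3,2/17) (9,14/17) (9,161/9) (4,19)]
3. After y ≥ 11: [(3,57/4) (3,11) (9,11) (9,161/9) (4,19)]
4. After y ≤ 20: [(3,57/4) (3,11) (9,11) (9,161/9) (4,19)]
5. Canonical ring: [(3,11) (9,11) (9,161/9) (4,19) (3,57/4)]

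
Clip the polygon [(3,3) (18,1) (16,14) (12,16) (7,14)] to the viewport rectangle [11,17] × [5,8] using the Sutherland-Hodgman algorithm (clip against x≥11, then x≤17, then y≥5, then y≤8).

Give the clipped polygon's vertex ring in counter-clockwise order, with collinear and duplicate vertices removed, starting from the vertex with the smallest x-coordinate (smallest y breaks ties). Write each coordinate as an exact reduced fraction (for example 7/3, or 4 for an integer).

Clipped polygon: [(11,5) (17,5) (17,15/2) (220/13,8) (11,8)]

1. After x ≥ 11: [(11,29/15) (18,1) (16,14) (12,16) (11,78/5)]
2. After x ≤ 17: [(11,29/15) (17,17/15) (17,15/2) (16,14) (12,16) (11,78/5)]
3. After y ≥ 5: [(11,5) (17,5) (17,15/2) (16,14) (12,16) (11,78/5)]
4. After y ≤ 8: [(11,8) (11,5) (17,5) (17,15/2) (220/13,8)]
5. Canonical ring: [(11,5) (17,5) (17,15/2) (220/13,8) (11,8)]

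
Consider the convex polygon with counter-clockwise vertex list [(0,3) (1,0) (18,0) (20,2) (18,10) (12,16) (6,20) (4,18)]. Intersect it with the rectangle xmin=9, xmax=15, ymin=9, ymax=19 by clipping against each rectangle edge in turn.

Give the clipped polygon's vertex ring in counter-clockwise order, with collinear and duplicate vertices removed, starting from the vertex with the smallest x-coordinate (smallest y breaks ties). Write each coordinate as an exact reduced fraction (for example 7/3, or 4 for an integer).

Clipped polygon: [(9,9) (15,9) (15,13) (12,16) (9,18)]

1. After x ≥ 9: [(9,0) (18,0) (20,2) (18,10) (12,16) (9,18)]
2. After x ≤ 15: [(9,0) (15,0) (15,13) (12,16) (9,18)]
3. After y ≥ 9: [(9,9) (15,9) (15,13) (12,16) (9,18)]
4. After y ≤ 19: [(9,9) (15,9) (15,13) (12,16) (9,18)]
5. Canonical ring: [(9,9) (15,9) (15,13) (12,16) (9,18)]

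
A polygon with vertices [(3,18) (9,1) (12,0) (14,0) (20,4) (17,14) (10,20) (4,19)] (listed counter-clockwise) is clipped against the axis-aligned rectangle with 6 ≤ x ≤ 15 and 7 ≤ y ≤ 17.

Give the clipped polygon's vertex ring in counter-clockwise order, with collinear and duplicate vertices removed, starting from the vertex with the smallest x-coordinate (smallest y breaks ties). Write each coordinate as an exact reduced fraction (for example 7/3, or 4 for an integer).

Clipped polygon: [(6,19/2) (117/17,7) (15,7) (15,110/7) (27/2,17) (6,17)]

1. After x ≥ 6: [(6,19/2) (9,1) (12,0) (14,0) (20,4) (17,14) (10,20) (6,58/3)]
2. After x ≤ 15: [(6,19/2) (9,1) (12,0) (14,0) (15,2/3) (15,110/7) (10,20) (6,58/3)]
3. After y ≥ 7: [(6,19/2) (117/17,7) (15,7) (15,110/7) (10,20) (6,58/3)]
4. After y ≤ 17: [(6,17) (6,19/2) (117/17,7) (15,7) (15,110/7) (27/2,17)]
5. Canonical ring: [(6,19/2) (117/17,7) (15,7) (15,110/7) (27/2,17) (6,17)]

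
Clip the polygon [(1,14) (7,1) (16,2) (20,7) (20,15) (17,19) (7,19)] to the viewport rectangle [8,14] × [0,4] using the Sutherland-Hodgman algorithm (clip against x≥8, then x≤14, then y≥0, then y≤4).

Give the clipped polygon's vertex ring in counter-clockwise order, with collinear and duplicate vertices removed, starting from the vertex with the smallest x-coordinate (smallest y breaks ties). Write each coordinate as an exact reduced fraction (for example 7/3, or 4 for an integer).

1. After x ≥ 8: [(8,10/9) (16,2) (20,7) (20,15) (17,19) (8,19)]
2. After x ≤ 14: [(8,10/9) (14,16/9) (14,19) (8,19)]
3. After y ≥ 0: [(8,10/9) (14,16/9) (14,19) (8,19)]
4. After y ≤ 4: [(8,4) (8,10/9) (14,16/9) (14,4)]
5. Canonical ring: [(8,10/9) (14,16/9) (14,4) (8,4)]

Clipped polygon: [(8,10/9) (14,16/9) (14,4) (8,4)]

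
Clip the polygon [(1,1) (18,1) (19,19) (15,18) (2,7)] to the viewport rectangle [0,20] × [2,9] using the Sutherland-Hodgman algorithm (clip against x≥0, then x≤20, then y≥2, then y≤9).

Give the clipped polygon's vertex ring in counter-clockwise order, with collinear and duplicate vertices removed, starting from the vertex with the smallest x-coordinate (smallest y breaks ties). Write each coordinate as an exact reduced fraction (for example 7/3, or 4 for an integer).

Clipped polygon: [(7/6,2) (325/18,2) (166/9,9) (48/11,9) (2,7)]

1. After x ≥ 0: [(1,1) (18,1) (19,19) (15,18) (2,7)]
2. After x ≤ 20: [(1,1) (18,1) (19,19) (15,18) (2,7)]
3. After y ≥ 2: [(7/6,2) (325/18,2) (19,19) (15,18) (2,7)]
4. After y ≤ 9: [(7/6,2) (325/18,2) (166/9,9) (48/11,9) (2,7)]
5. Canonical ring: [(7/6,2) (325/18,2) (166/9,9) (48/11,9) (2,7)]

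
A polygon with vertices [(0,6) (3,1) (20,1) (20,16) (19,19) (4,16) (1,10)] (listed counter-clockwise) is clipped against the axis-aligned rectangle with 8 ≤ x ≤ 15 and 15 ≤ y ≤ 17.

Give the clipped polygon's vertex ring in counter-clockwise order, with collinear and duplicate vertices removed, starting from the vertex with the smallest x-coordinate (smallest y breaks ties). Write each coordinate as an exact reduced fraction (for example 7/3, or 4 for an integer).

1. After x ≥ 8: [(8,1) (20,1) (20,16) (19,19) (8,84/5)]
2. After x ≤ 15: [(8,1) (15,1) (15,91/5) (8,84/5)]
3. After y ≥ 15: [(8,15) (15,15) (15,91/5) (8,84/5)]
4. After y ≤ 17: [(8,15) (15,15) (15,17) (9,17) (8,84/5)]
5. Canonical ring: [(8,15) (15,15) (15,17) (9,17) (8,84/5)]

Clipped polygon: [(8,15) (15,15) (15,17) (9,17) (8,84/5)]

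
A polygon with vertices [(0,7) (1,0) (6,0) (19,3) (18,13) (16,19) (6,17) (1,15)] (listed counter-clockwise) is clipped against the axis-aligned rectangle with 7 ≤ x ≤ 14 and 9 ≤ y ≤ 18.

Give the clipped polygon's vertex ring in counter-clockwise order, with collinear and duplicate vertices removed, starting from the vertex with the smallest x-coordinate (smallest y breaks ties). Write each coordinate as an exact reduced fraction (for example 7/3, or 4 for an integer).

1. After x ≥ 7: [(7,3/13) (19,3) (18,13) (16,19) (7,86/5)]
2. After x ≤ 14: [(7,3/13) (14,24/13) (14,93/5) (7,86/5)]
3. After y ≥ 9: [(7,9) (14,9) (14,93/5) (7,86/5)]
4. After y ≤ 18: [(7,9) (14,9) (14,18) (11,18) (7,86/5)]
5. Canonical ring: [(7,9) (14,9) (14,18) (11,18) (7,86/5)]

Clipped polygon: [(7,9) (14,9) (14,18) (11,18) (7,86/5)]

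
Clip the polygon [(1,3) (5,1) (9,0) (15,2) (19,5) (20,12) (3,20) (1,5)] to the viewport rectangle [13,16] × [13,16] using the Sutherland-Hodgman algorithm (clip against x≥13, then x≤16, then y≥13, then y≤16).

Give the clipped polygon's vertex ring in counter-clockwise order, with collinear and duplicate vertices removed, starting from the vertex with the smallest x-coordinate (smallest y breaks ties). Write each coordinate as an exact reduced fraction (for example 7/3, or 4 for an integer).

1. After x ≥ 13: [(13,4/3) (15,2) (19,5) (20,12) (13,260/17)]
2. After x ≤ 16: [(13,4/3) (15,2) (16,11/4) (16,236/17) (13,260/17)]
3. After y ≥ 13: [(13,13) (16,13) (16,236/17) (13,260/17)]
4. After y ≤ 16: [(13,13) (16,13) (16,236/17) (13,260/17)]
5. Canonical ring: [(13,13) (16,13) (16,236/17) (13,260/17)]

Clipped polygon: [(13,13) (16,13) (16,236/17) (13,260/17)]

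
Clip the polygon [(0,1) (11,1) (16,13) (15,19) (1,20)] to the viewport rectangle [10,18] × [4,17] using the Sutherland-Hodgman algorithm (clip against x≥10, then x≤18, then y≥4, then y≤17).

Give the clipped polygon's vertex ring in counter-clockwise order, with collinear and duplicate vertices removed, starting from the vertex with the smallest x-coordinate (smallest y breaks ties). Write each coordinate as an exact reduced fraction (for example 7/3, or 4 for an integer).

Clipped polygon: [(10,4) (49/4,4) (16,13) (46/3,17) (10,17)]

1. After x ≥ 10: [(10,1) (11,1) (16,13) (15,19) (10,271/14)]
2. After x ≤ 18: [(10,1) (11,1) (16,13) (15,19) (10,271/14)]
3. After y ≥ 4: [(10,4) (49/4,4) (16,13) (15,19) (10,271/14)]
4. After y ≤ 17: [(10,17) (10,4) (49/4,4) (16,13) (46/3,17)]
5. Canonical ring: [(10,4) (49/4,4) (16,13) (46/3,17) (10,17)]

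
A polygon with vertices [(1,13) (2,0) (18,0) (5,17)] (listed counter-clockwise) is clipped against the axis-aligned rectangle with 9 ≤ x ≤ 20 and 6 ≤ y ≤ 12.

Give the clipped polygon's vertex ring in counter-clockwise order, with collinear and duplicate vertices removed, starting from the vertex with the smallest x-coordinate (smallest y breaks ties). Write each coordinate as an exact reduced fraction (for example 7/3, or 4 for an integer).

Clipped polygon: [(9,6) (228/17,6) (9,153/13)]

1. After x ≥ 9: [(9,0) (18,0) (9,153/13)]
2. After x ≤ 20: [(9,0) (18,0) (9,153/13)]
3. After y ≥ 6: [(9,6) (228/17,6) (9,153/13)]
4. After y ≤ 12: [(9,6) (228/17,6) (9,153/13)]
5. Canonical ring: [(9,6) (228/17,6) (9,153/13)]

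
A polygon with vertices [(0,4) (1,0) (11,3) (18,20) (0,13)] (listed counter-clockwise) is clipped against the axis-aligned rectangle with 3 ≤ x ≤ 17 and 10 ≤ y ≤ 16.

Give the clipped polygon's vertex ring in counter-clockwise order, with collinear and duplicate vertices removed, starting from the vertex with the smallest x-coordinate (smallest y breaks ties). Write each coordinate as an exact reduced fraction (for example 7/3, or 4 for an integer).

1. After x ≥ 3: [(3,3/5) (11,3) (18,20) (3,85/6)]
2. After x ≤ 17: [(3,3/5) (11,3) (17,123/7) (17,353/18) (3,85/6)]
3. After y ≥ 10: [(3,10) (236/17,10) (17,123/7) (17,353/18) (3,85/6)]
4. After y ≤ 16: [(3,10) (236/17,10) (278/17,16) (54/7,16) (3,85/6)]
5. Canonical ring: [(3,10) (236/17,10) (278/17,16) (54/7,16) (3,85/6)]

Clipped polygon: [(3,10) (236/17,10) (278/17,16) (54/7,16) (3,85/6)]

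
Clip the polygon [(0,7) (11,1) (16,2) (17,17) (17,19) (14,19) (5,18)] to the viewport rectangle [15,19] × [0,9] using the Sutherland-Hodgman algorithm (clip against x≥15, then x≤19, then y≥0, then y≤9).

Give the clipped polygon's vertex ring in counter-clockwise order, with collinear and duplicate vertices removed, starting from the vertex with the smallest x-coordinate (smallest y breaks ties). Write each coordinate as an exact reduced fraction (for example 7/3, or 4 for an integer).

1. After x ≥ 15: [(15,9/5) (16,2) (17,17) (17,19) (15,19)]
2. After x ≤ 19: [(15,9/5) (16,2) (17,17) (17,19) (15,19)]
3. After y ≥ 0: [(15,9/5) (16,2) (17,17) (17,19) (15,19)]
4. After y ≤ 9: [(15,9) (15,9/5) (16,2) (247/15,9)]
5. Canonical ring: [(15,9/5) (16,2) (247/15,9) (15,9)]

Clipped polygon: [(15,9/5) (16,2) (247/15,9) (15,9)]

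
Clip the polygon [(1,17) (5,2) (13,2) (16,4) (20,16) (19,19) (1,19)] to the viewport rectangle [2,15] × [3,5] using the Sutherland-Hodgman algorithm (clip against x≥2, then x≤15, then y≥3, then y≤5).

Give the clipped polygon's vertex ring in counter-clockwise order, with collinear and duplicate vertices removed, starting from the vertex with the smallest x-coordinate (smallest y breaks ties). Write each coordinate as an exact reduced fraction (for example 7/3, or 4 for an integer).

1. After x ≥ 2: [(2,53/4) (5,2) (13,2) (16,4) (20,16) (19,19) (2,19)]
2. After x ≤ 15: [(2,53/4) (5,2) (13,2) (15,10/3) (15,19) (2,19)]
3. After y ≥ 3: [(2,53/4) (71/15,3) (29/2,3) (15,10/3) (15,19) (2,19)]
4. After y ≤ 5: [(21/5,5) (71/15,3) (29/2,3) (15,10/3) (15,5)]
5. Canonical ring: [(21/5,5) (71/15,3) (29/2,3) (15,10/3) (15,5)]

Clipped polygon: [(21/5,5) (71/15,3) (29/2,3) (15,10/3) (15,5)]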